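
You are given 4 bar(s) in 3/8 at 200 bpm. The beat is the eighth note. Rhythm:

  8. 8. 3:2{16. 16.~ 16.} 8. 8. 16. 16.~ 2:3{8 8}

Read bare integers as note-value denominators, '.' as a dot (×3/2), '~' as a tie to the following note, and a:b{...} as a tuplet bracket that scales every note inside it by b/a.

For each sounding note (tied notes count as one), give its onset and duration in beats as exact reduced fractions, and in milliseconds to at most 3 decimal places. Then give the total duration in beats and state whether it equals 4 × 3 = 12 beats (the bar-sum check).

1) 0.0ms=0b +450.0ms=3/2b
2) 450.0ms=3/2b +450.0ms=3/2b
3) 900.0ms=3b +150.0ms=1/2b
4) 1050.0ms=7/2b +300.0ms=1b
5) 1350.0ms=9/2b +450.0ms=3/2b
6) 1800.0ms=6b +450.0ms=3/2b
7) 2250.0ms=15/2b +225.0ms=3/4b
8) 2475.0ms=33/4b +675.0ms=9/4b
9) 3150.0ms=21/2b +450.0ms=3/2b
Σ=12b of 12 (200bpm 3/8) — PASS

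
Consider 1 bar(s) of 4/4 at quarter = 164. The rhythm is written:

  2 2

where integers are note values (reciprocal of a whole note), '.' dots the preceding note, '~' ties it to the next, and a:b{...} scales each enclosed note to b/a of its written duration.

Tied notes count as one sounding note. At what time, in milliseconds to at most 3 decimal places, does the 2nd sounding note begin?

1. 0.0ms @ 0 + 731.707ms (2)
2. 731.707ms @ 2 + 731.707ms (2)

note 2 onset = 2b = 731.707ms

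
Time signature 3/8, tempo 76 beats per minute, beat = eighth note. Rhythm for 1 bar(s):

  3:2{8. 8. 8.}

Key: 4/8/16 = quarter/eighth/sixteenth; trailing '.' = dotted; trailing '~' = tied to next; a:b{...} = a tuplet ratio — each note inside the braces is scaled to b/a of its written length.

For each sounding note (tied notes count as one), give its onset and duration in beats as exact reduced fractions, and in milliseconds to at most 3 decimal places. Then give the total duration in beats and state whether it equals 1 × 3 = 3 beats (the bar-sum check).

1) 0.0ms=0b +789.474ms=1b
2) 789.474ms=1b +789.474ms=1b
3) 1578.947ms=2b +789.474ms=1b
Σ=3b of 3 (76bpm 3/8) — PASS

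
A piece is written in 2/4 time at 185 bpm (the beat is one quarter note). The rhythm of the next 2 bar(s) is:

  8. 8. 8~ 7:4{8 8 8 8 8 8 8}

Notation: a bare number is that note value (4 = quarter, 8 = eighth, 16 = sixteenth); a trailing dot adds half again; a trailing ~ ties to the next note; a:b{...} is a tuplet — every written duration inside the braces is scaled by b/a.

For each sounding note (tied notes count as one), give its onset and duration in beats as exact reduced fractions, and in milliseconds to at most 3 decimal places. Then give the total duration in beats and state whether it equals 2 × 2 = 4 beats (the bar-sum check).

1) 0.0ms=0b +243.243ms=3/4b
2) 243.243ms=3/4b +243.243ms=3/4b
3) 486.486ms=3/2b +254.826ms=11/14b
4) 741.313ms=16/7b +92.664ms=2/7b
5) 833.977ms=18/7b +92.664ms=2/7b
6) 926.641ms=20/7b +92.664ms=2/7b
7) 1019.305ms=22/7b +92.664ms=2/7b
8) 1111.969ms=24/7b +92.664ms=2/7b
9) 1204.633ms=26/7b +92.664ms=2/7b
Σ=4b of 4 (185bpm 2/4) — PASS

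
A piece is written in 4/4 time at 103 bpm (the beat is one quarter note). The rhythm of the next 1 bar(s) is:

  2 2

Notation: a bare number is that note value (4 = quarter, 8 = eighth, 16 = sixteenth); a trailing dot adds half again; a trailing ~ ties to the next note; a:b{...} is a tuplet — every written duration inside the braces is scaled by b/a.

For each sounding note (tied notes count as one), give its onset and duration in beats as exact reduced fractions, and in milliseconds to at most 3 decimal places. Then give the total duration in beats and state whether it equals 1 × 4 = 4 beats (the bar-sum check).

1) 0.0ms=0b +1165.049ms=2b
2) 1165.049ms=2b +1165.049ms=2b
Σ=4b of 4 (103bpm 4/4) — PASS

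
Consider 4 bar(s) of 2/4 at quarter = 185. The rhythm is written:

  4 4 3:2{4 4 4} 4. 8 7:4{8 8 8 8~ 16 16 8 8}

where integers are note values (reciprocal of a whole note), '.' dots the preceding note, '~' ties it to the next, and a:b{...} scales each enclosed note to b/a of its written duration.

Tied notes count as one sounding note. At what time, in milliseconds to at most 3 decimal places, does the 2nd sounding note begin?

note 2 onset = 1b = 324.324ms

1. 0.0ms @ 0 + 324.324ms (1)
2. 324.324ms @ 1 + 324.324ms (1)
3. 648.649ms @ 2 + 216.216ms (2/3)
4. 864.865ms @ 8/3 + 216.216ms (2/3)
5. 1081.081ms @ 10/3 + 216.216ms (2/3)
6. 1297.297ms @ 4 + 486.486ms (3/2)
7. 1783.784ms @ 11/2 + 162.162ms (1/2)
8. 1945.946ms @ 6 + 92.664ms (2/7)
9. 2038.61ms @ 44/7 + 92.664ms (2/7)
10. 2131.274ms @ 46/7 + 92.664ms (2/7)
11. 2223.938ms @ 48/7 + 138.996ms (3/7)
12. 2362.934ms @ 51/7 + 46.332ms (1/7)
13. 2409.266ms @ 52/7 + 92.664ms (2/7)
14. 2501.931ms @ 54/7 + 92.664ms (2/7)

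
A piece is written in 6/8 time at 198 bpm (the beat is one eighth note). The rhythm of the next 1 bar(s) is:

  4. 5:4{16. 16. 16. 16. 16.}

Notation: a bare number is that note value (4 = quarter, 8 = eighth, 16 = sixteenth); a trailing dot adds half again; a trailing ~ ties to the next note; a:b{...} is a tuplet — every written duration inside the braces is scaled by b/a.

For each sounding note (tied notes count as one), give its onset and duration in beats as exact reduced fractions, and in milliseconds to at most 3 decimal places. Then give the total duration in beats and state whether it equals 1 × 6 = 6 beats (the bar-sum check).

1) 0.0ms=0b +909.091ms=3b
2) 909.091ms=3b +181.818ms=3/5b
3) 1090.909ms=18/5b +181.818ms=3/5b
4) 1272.727ms=21/5b +181.818ms=3/5b
5) 1454.545ms=24/5b +181.818ms=3/5b
6) 1636.364ms=27/5b +181.818ms=3/5b
Σ=6b of 6 (198bpm 6/8) — PASS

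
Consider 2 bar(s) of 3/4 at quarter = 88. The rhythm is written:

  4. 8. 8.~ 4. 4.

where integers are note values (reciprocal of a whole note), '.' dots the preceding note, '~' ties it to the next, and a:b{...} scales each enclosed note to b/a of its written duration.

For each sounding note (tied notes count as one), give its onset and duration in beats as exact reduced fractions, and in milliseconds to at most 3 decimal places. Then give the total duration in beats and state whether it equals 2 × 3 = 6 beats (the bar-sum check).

1) 0.0ms=0b +1022.727ms=3/2b
2) 1022.727ms=3/2b +511.364ms=3/4b
3) 1534.091ms=9/4b +1534.091ms=9/4b
4) 3068.182ms=9/2b +1022.727ms=3/2b
Σ=6b of 6 (88bpm 3/4) — PASS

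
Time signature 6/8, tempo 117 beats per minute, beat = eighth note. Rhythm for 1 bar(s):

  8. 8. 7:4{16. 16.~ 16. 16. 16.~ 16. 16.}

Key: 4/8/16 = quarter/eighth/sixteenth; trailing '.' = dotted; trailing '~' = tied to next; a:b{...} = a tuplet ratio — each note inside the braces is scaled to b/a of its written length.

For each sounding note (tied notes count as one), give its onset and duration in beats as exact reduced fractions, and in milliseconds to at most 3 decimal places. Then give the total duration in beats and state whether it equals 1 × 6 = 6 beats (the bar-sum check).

1) 0.0ms=0b +769.231ms=3/2b
2) 769.231ms=3/2b +769.231ms=3/2b
3) 1538.462ms=3b +219.78ms=3/7b
4) 1758.242ms=24/7b +439.56ms=6/7b
5) 2197.802ms=30/7b +219.78ms=3/7b
6) 2417.582ms=33/7b +439.56ms=6/7b
7) 2857.143ms=39/7b +219.78ms=3/7b
Σ=6b of 6 (117bpm 6/8) — PASS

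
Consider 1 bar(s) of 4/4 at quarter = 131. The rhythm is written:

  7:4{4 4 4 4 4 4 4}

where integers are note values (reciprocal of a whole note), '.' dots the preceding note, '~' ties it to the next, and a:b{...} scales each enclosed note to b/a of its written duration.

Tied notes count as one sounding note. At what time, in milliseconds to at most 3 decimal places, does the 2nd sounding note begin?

1. 0.0ms @ 0 + 261.723ms (4/7)
2. 261.723ms @ 4/7 + 261.723ms (4/7)
3. 523.446ms @ 8/7 + 261.723ms (4/7)
4. 785.169ms @ 12/7 + 261.723ms (4/7)
5. 1046.892ms @ 16/7 + 261.723ms (4/7)
6. 1308.615ms @ 20/7 + 261.723ms (4/7)
7. 1570.338ms @ 24/7 + 261.723ms (4/7)

note 2 onset = 4/7b = 261.723ms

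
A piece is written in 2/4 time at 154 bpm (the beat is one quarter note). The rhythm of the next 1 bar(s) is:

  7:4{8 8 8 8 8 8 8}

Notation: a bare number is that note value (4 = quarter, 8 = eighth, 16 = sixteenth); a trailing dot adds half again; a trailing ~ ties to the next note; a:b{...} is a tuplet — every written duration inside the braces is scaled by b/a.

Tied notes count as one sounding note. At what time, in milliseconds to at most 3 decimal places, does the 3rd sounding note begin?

1. 0.0ms @ 0 + 111.317ms (2/7)
2. 111.317ms @ 2/7 + 111.317ms (2/7)
3. 222.635ms @ 4/7 + 111.317ms (2/7)
4. 333.952ms @ 6/7 + 111.317ms (2/7)
5. 445.269ms @ 8/7 + 111.317ms (2/7)
6. 556.586ms @ 10/7 + 111.317ms (2/7)
7. 667.904ms @ 12/7 + 111.317ms (2/7)

note 3 onset = 4/7b = 222.635ms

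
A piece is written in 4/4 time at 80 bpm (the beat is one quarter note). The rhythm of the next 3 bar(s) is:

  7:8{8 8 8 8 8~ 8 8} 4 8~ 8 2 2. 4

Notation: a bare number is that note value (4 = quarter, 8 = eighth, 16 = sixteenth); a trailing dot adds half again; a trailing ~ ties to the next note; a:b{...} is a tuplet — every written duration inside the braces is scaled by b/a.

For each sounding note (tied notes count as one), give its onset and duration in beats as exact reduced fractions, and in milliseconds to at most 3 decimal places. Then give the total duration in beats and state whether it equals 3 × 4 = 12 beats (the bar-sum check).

1) 0.0ms=0b +428.571ms=4/7b
2) 428.571ms=4/7b +428.571ms=4/7b
3) 857.143ms=8/7b +428.571ms=4/7b
4) 1285.714ms=12/7b +428.571ms=4/7b
5) 1714.286ms=16/7b +857.143ms=8/7b
6) 2571.429ms=24/7b +428.571ms=4/7b
7) 3000.0ms=4b +750.0ms=1b
8) 3750.0ms=5b +750.0ms=1b
9) 4500.0ms=6b +1500.0ms=2b
10) 6000.0ms=8b +2250.0ms=3b
11) 8250.0ms=11b +750.0ms=1b
Σ=12b of 12 (80bpm 4/4) — PASS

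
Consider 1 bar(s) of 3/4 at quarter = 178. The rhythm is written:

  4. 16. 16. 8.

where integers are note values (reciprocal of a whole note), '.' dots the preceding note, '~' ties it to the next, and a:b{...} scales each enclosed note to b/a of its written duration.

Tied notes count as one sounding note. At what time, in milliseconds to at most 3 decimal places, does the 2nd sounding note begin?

1. 0.0ms @ 0 + 505.618ms (3/2)
2. 505.618ms @ 3/2 + 126.404ms (3/8)
3. 632.022ms @ 15/8 + 126.404ms (3/8)
4. 758.427ms @ 9/4 + 252.809ms (3/4)

note 2 onset = 3/2b = 505.618ms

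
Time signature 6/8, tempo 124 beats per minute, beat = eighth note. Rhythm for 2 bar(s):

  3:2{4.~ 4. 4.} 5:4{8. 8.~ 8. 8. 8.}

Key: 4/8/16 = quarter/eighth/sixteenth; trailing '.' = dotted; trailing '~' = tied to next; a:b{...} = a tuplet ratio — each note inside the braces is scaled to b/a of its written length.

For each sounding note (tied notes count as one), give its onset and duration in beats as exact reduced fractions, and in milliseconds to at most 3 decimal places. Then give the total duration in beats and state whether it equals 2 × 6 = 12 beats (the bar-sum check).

1) 0.0ms=0b +1935.484ms=4b
2) 1935.484ms=4b +967.742ms=2b
3) 2903.226ms=6b +580.645ms=6/5b
4) 3483.871ms=36/5b +1161.29ms=12/5b
5) 4645.161ms=48/5b +580.645ms=6/5b
6) 5225.806ms=54/5b +580.645ms=6/5b
Σ=12b of 12 (124bpm 6/8) — PASS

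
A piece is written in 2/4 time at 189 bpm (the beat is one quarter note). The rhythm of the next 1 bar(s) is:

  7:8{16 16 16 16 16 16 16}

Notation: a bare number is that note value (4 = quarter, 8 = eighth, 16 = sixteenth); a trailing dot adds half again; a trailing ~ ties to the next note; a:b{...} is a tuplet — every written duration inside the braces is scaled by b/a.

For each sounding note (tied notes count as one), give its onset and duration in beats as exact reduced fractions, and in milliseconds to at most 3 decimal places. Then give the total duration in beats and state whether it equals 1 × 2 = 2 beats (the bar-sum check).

1) 0.0ms=0b +90.703ms=2/7b
2) 90.703ms=2/7b +90.703ms=2/7b
3) 181.406ms=4/7b +90.703ms=2/7b
4) 272.109ms=6/7b +90.703ms=2/7b
5) 362.812ms=8/7b +90.703ms=2/7b
6) 453.515ms=10/7b +90.703ms=2/7b
7) 544.218ms=12/7b +90.703ms=2/7b
Σ=2b of 2 (189bpm 2/4) — PASS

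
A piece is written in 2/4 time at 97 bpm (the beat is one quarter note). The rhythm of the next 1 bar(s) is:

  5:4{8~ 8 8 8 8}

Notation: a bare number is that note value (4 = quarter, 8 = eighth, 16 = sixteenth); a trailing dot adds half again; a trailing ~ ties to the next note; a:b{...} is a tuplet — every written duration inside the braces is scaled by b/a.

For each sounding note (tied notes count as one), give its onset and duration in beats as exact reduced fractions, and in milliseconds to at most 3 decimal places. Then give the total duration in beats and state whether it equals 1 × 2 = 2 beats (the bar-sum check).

1) 0.0ms=0b +494.845ms=4/5b
2) 494.845ms=4/5b +247.423ms=2/5b
3) 742.268ms=6/5b +247.423ms=2/5b
4) 989.691ms=8/5b +247.423ms=2/5b
Σ=2b of 2 (97bpm 2/4) — PASS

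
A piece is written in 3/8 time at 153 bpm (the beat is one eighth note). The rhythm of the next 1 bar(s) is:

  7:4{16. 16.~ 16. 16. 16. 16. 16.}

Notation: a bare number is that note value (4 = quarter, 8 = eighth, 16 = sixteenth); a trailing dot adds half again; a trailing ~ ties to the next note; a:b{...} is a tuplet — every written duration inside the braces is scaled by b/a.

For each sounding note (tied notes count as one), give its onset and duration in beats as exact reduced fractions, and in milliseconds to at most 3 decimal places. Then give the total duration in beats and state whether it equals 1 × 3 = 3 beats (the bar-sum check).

1) 0.0ms=0b +168.067ms=3/7b
2) 168.067ms=3/7b +336.134ms=6/7b
3) 504.202ms=9/7b +168.067ms=3/7b
4) 672.269ms=12/7b +168.067ms=3/7b
5) 840.336ms=15/7b +168.067ms=3/7b
6) 1008.403ms=18/7b +168.067ms=3/7b
Σ=3b of 3 (153bpm 3/8) — PASS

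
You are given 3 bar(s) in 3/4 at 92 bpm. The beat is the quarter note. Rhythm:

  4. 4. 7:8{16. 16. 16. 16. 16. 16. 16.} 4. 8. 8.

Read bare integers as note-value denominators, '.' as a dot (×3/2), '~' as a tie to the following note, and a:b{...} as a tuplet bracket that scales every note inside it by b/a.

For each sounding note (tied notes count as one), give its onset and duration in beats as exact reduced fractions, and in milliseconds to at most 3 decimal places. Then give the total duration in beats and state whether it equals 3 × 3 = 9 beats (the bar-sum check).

1) 0.0ms=0b +978.261ms=3/2b
2) 978.261ms=3/2b +978.261ms=3/2b
3) 1956.522ms=3b +279.503ms=3/7b
4) 2236.025ms=24/7b +279.503ms=3/7b
5) 2515.528ms=27/7b +279.503ms=3/7b
6) 2795.031ms=30/7b +279.503ms=3/7b
7) 3074.534ms=33/7b +279.503ms=3/7b
8) 3354.037ms=36/7b +279.503ms=3/7b
9) 3633.54ms=39/7b +279.503ms=3/7b
10) 3913.043ms=6b +978.261ms=3/2b
11) 4891.304ms=15/2b +489.13ms=3/4b
12) 5380.435ms=33/4b +489.13ms=3/4b
Σ=9b of 9 (92bpm 3/4) — PASS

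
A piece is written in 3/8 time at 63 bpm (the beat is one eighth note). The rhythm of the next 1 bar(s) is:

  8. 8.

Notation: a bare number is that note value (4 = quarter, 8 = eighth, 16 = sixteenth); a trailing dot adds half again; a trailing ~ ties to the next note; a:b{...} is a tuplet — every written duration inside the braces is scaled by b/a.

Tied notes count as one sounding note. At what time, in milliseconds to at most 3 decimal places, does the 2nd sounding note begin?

1. 0.0ms @ 0 + 1428.571ms (3/2)
2. 1428.571ms @ 3/2 + 1428.571ms (3/2)

note 2 onset = 3/2b = 1428.571ms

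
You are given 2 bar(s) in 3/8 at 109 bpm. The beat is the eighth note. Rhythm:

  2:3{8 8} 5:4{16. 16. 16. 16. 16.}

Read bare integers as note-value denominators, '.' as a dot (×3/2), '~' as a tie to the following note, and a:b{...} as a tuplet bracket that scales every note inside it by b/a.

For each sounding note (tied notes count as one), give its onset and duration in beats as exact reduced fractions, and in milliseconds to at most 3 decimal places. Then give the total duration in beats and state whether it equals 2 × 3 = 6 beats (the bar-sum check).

1) 0.0ms=0b +825.688ms=3/2b
2) 825.688ms=3/2b +825.688ms=3/2b
3) 1651.376ms=3b +330.275ms=3/5b
4) 1981.651ms=18/5b +330.275ms=3/5b
5) 2311.927ms=21/5b +330.275ms=3/5b
6) 2642.202ms=24/5b +330.275ms=3/5b
7) 2972.477ms=27/5b +330.275ms=3/5b
Σ=6b of 6 (109bpm 3/8) — PASS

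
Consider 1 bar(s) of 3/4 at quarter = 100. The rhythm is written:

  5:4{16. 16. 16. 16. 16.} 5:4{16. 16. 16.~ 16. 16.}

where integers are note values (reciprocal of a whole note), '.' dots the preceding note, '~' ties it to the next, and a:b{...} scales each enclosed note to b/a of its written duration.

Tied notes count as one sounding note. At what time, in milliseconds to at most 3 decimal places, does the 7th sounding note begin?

note 7 onset = 9/5b = 1080.0ms

1. 0.0ms @ 0 + 180.0ms (3/10)
2. 180.0ms @ 3/10 + 180.0ms (3/10)
3. 360.0ms @ 3/5 + 180.0ms (3/10)
4. 540.0ms @ 9/10 + 180.0ms (3/10)
5. 720.0ms @ 6/5 + 180.0ms (3/10)
6. 900.0ms @ 3/2 + 180.0ms (3/10)
7. 1080.0ms @ 9/5 + 180.0ms (3/10)
8. 1260.0ms @ 21/10 + 360.0ms (3/5)
9. 1620.0ms @ 27/10 + 180.0ms (3/10)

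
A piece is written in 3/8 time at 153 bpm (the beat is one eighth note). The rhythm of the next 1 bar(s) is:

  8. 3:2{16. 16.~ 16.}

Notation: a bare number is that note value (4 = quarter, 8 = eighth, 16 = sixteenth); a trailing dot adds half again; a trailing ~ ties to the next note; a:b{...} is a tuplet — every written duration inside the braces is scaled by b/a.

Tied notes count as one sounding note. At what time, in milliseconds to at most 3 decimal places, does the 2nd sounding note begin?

note 2 onset = 3/2b = 588.235ms

1. 0.0ms @ 0 + 588.235ms (3/2)
2. 588.235ms @ 3/2 + 196.078ms (1/2)
3. 784.314ms @ 2 + 392.157ms (1)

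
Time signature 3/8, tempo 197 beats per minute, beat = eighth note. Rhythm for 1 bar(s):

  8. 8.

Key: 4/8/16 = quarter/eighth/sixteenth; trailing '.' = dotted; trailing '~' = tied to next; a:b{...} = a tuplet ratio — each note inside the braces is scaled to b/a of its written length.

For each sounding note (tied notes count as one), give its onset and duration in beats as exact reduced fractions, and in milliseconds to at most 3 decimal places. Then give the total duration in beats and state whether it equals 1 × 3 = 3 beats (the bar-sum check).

1) 0.0ms=0b +456.853ms=3/2b
2) 456.853ms=3/2b +456.853ms=3/2b
Σ=3b of 3 (197bpm 3/8) — PASS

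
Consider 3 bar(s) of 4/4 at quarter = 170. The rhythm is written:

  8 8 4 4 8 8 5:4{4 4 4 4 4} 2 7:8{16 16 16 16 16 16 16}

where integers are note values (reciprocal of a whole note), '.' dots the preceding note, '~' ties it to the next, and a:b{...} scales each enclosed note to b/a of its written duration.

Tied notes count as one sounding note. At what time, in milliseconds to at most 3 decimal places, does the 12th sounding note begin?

1. 0.0ms @ 0 + 176.471ms (1/2)
2. 176.471ms @ 1/2 + 176.471ms (1/2)
3. 352.941ms @ 1 + 352.941ms (1)
4. 705.882ms @ 2 + 352.941ms (1)
5. 1058.824ms @ 3 + 176.471ms (1/2)
6. 1235.294ms @ 7/2 + 176.471ms (1/2)
7. 1411.765ms @ 4 + 282.353ms (4/5)
8. 1694.118ms @ 24/5 + 282.353ms (4/5)
9. 1976.471ms @ 28/5 + 282.353ms (4/5)
10. 2258.824ms @ 32/5 + 282.353ms (4/5)
11. 2541.176ms @ 36/5 + 282.353ms (4/5)
12. 2823.529ms @ 8 + 705.882ms (2)
13. 3529.412ms @ 10 + 100.84ms (2/7)
14. 3630.252ms @ 72/7 + 100.84ms (2/7)
15. 3731.092ms @ 74/7 + 100.84ms (2/7)
16. 3831.933ms @ 76/7 + 100.84ms (2/7)
17. 3932.773ms @ 78/7 + 100.84ms (2/7)
18. 4033.613ms @ 80/7 + 100.84ms (2/7)
19. 4134.454ms @ 82/7 + 100.84ms (2/7)

note 12 onset = 8b = 2823.529ms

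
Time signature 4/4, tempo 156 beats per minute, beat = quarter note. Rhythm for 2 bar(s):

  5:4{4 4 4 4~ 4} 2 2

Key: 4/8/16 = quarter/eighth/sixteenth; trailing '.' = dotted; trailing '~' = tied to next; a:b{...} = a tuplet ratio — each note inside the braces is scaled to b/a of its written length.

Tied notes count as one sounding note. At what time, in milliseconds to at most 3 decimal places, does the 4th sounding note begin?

1. 0.0ms @ 0 + 307.692ms (4/5)
2. 307.692ms @ 4/5 + 307.692ms (4/5)
3. 615.385ms @ 8/5 + 307.692ms (4/5)
4. 923.077ms @ 12/5 + 615.385ms (8/5)
5. 1538.462ms @ 4 + 769.231ms (2)
6. 2307.692ms @ 6 + 769.231ms (2)

note 4 onset = 12/5b = 923.077ms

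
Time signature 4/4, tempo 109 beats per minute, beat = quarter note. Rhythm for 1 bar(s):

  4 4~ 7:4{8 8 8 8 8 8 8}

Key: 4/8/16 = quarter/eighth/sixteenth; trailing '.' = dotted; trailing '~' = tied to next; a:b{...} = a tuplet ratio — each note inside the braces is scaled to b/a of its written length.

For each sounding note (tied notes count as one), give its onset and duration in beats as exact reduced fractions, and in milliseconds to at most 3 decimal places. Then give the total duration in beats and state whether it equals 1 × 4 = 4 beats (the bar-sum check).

1) 0.0ms=0b +550.459ms=1b
2) 550.459ms=1b +707.733ms=9/7b
3) 1258.191ms=16/7b +157.274ms=2/7b
4) 1415.465ms=18/7b +157.274ms=2/7b
5) 1572.739ms=20/7b +157.274ms=2/7b
6) 1730.013ms=22/7b +157.274ms=2/7b
7) 1887.287ms=24/7b +157.274ms=2/7b
8) 2044.561ms=26/7b +157.274ms=2/7b
Σ=4b of 4 (109bpm 4/4) — PASS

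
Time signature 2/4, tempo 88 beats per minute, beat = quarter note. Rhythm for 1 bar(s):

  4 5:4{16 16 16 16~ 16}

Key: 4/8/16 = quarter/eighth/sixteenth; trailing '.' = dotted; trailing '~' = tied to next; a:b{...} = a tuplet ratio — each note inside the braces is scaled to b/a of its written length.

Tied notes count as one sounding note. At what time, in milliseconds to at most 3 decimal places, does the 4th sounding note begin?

note 4 onset = 7/5b = 954.545ms

1. 0.0ms @ 0 + 681.818ms (1)
2. 681.818ms @ 1 + 136.364ms (1/5)
3. 818.182ms @ 6/5 + 136.364ms (1/5)
4. 954.545ms @ 7/5 + 136.364ms (1/5)
5. 1090.909ms @ 8/5 + 272.727ms (2/5)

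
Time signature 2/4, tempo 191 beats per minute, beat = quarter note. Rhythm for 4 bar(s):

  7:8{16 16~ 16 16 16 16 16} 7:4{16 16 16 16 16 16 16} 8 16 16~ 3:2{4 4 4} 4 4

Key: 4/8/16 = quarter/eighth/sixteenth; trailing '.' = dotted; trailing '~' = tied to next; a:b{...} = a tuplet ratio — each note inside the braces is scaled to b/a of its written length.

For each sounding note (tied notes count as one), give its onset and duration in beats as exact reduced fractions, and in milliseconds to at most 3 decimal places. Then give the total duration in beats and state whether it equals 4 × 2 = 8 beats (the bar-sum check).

1) 0.0ms=0b +89.753ms=2/7b
2) 89.753ms=2/7b +179.506ms=4/7b
3) 269.26ms=6/7b +89.753ms=2/7b
4) 359.013ms=8/7b +89.753ms=2/7b
5) 448.766ms=10/7b +89.753ms=2/7b
6) 538.519ms=12/7b +89.753ms=2/7b
7) 628.272ms=2b +44.877ms=1/7b
8) 673.149ms=15/7b +44.877ms=1/7b
9) 718.025ms=16/7b +44.877ms=1/7b
10) 762.902ms=17/7b +44.877ms=1/7b
11) 807.779ms=18/7b +44.877ms=1/7b
12) 852.655ms=19/7b +44.877ms=1/7b
13) 897.532ms=20/7b +44.877ms=1/7b
14) 942.408ms=3b +157.068ms=1/2b
15) 1099.476ms=7/2b +78.534ms=1/4b
16) 1178.01ms=15/4b +287.958ms=11/12b
17) 1465.969ms=14/3b +209.424ms=2/3b
18) 1675.393ms=16/3b +209.424ms=2/3b
19) 1884.817ms=6b +314.136ms=1b
20) 2198.953ms=7b +314.136ms=1b
Σ=8b of 8 (191bpm 2/4) — PASS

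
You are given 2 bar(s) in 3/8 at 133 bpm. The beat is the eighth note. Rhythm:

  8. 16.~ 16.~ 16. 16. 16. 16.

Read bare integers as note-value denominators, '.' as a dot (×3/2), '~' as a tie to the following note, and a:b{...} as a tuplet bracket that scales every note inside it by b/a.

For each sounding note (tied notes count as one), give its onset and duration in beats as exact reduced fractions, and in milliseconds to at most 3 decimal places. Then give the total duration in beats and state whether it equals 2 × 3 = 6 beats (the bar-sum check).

1) 0.0ms=0b +676.692ms=3/2b
2) 676.692ms=3/2b +1015.038ms=9/4b
3) 1691.729ms=15/4b +338.346ms=3/4b
4) 2030.075ms=9/2b +338.346ms=3/4b
5) 2368.421ms=21/4b +338.346ms=3/4b
Σ=6b of 6 (133bpm 3/8) — PASS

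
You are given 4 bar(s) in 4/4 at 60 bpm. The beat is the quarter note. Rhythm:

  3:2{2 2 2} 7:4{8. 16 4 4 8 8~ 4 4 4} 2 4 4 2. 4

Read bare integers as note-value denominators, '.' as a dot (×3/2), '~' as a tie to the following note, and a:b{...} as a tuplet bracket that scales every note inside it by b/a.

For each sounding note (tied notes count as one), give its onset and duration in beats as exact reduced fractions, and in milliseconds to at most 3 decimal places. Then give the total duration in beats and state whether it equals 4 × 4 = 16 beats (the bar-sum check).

1) 0.0ms=0b +1333.333ms=4/3b
2) 1333.333ms=4/3b +1333.333ms=4/3b
3) 2666.667ms=8/3b +1333.333ms=4/3b
4) 4000.0ms=4b +428.571ms=3/7b
5) 4428.571ms=31/7b +142.857ms=1/7b
6) 4571.429ms=32/7b +571.429ms=4/7b
7) 5142.857ms=36/7b +571.429ms=4/7b
8) 5714.286ms=40/7b +285.714ms=2/7b
9) 6000.0ms=6b +857.143ms=6/7b
10) 6857.143ms=48/7b +571.429ms=4/7b
11) 7428.571ms=52/7b +571.429ms=4/7b
12) 8000.0ms=8b +2000.0ms=2b
13) 10000.0ms=10b +1000.0ms=1b
14) 11000.0ms=11b +1000.0ms=1b
15) 12000.0ms=12b +3000.0ms=3b
16) 15000.0ms=15b +1000.0ms=1b
Σ=16b of 16 (60bpm 4/4) — PASS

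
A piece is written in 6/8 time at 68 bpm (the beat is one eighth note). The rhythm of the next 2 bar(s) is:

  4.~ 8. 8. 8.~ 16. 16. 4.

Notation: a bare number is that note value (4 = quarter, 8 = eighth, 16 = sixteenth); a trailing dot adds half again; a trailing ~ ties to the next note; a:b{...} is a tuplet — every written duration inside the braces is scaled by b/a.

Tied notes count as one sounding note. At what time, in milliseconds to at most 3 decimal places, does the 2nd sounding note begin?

note 2 onset = 9/2b = 3970.588ms

1. 0.0ms @ 0 + 3970.588ms (9/2)
2. 3970.588ms @ 9/2 + 1323.529ms (3/2)
3. 5294.118ms @ 6 + 1985.294ms (9/4)
4. 7279.412ms @ 33/4 + 661.765ms (3/4)
5. 7941.176ms @ 9 + 2647.059ms (3)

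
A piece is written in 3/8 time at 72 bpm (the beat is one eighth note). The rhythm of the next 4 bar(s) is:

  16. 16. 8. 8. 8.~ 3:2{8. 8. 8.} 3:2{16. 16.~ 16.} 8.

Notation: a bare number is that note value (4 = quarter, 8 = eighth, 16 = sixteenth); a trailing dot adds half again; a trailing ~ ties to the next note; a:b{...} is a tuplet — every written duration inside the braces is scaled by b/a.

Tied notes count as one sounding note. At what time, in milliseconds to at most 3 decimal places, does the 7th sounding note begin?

note 7 onset = 8b = 6666.667ms

1. 0.0ms @ 0 + 625.0ms (3/4)
2. 625.0ms @ 3/4 + 625.0ms (3/4)
3. 1250.0ms @ 3/2 + 1250.0ms (3/2)
4. 2500.0ms @ 3 + 1250.0ms (3/2)
5. 3750.0ms @ 9/2 + 2083.333ms (5/2)
6. 5833.333ms @ 7 + 833.333ms (1)
7. 6666.667ms @ 8 + 833.333ms (1)
8. 7500.0ms @ 9 + 416.667ms (1/2)
9. 7916.667ms @ 19/2 + 833.333ms (1)
10. 8750.0ms @ 21/2 + 1250.0ms (3/2)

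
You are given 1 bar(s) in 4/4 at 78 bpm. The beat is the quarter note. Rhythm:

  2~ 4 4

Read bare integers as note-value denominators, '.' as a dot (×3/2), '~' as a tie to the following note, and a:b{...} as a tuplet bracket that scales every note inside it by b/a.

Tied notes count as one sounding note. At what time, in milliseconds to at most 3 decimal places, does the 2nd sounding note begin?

note 2 onset = 3b = 2307.692ms

1. 0.0ms @ 0 + 2307.692ms (3)
2. 2307.692ms @ 3 + 769.231ms (1)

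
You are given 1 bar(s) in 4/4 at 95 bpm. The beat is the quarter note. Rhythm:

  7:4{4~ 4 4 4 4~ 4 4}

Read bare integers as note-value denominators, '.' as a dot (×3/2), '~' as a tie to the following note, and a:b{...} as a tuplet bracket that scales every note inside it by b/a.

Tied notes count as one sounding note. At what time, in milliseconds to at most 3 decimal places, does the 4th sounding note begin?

note 4 onset = 16/7b = 1443.609ms

1. 0.0ms @ 0 + 721.805ms (8/7)
2. 721.805ms @ 8/7 + 360.902ms (4/7)
3. 1082.707ms @ 12/7 + 360.902ms (4/7)
4. 1443.609ms @ 16/7 + 721.805ms (8/7)
5. 2165.414ms @ 24/7 + 360.902ms (4/7)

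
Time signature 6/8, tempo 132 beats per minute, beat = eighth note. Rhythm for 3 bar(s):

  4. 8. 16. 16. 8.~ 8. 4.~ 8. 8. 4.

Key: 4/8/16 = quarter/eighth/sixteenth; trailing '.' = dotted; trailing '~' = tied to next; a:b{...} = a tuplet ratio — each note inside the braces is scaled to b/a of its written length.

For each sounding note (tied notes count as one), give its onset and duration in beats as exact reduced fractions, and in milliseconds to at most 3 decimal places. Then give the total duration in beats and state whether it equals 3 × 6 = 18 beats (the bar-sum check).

1) 0.0ms=0b +1363.636ms=3b
2) 1363.636ms=3b +681.818ms=3/2b
3) 2045.455ms=9/2b +340.909ms=3/4b
4) 2386.364ms=21/4b +340.909ms=3/4b
5) 2727.273ms=6b +1363.636ms=3b
6) 4090.909ms=9b +2045.455ms=9/2b
7) 6136.364ms=27/2b +681.818ms=3/2b
8) 6818.182ms=15b +1363.636ms=3b
Σ=18b of 18 (132bpm 6/8) — PASS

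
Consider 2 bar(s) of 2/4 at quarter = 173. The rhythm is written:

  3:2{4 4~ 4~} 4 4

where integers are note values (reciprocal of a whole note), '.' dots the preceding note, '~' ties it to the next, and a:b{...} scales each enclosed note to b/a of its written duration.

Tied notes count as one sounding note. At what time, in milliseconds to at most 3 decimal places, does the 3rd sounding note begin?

note 3 onset = 3b = 1040.462ms

1. 0.0ms @ 0 + 231.214ms (2/3)
2. 231.214ms @ 2/3 + 809.249ms (7/3)
3. 1040.462ms @ 3 + 346.821ms (1)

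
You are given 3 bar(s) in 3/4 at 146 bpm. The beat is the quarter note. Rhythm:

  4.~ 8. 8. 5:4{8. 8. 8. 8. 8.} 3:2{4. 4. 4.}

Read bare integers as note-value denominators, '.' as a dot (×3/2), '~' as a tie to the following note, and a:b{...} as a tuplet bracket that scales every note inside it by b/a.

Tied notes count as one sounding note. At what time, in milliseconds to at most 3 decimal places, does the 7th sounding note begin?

note 7 onset = 27/5b = 2219.178ms

1. 0.0ms @ 0 + 924.658ms (9/4)
2. 924.658ms @ 9/4 + 308.219ms (3/4)
3. 1232.877ms @ 3 + 246.575ms (3/5)
4. 1479.452ms @ 18/5 + 246.575ms (3/5)
5. 1726.027ms @ 21/5 + 246.575ms (3/5)
6. 1972.603ms @ 24/5 + 246.575ms (3/5)
7. 2219.178ms @ 27/5 + 246.575ms (3/5)
8. 2465.753ms @ 6 + 410.959ms (1)
9. 2876.712ms @ 7 + 410.959ms (1)
10. 3287.671ms @ 8 + 410.959ms (1)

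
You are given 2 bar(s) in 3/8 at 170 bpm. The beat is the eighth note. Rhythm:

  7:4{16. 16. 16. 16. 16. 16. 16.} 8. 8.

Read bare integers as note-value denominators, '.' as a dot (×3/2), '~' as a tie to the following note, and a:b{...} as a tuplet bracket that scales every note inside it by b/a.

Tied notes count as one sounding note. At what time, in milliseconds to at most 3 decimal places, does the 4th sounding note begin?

1. 0.0ms @ 0 + 151.261ms (3/7)
2. 151.261ms @ 3/7 + 151.261ms (3/7)
3. 302.521ms @ 6/7 + 151.261ms (3/7)
4. 453.782ms @ 9/7 + 151.261ms (3/7)
5. 605.042ms @ 12/7 + 151.261ms (3/7)
6. 756.303ms @ 15/7 + 151.261ms (3/7)
7. 907.563ms @ 18/7 + 151.261ms (3/7)
8. 1058.824ms @ 3 + 529.412ms (3/2)
9. 1588.235ms @ 9/2 + 529.412ms (3/2)

note 4 onset = 9/7b = 453.782ms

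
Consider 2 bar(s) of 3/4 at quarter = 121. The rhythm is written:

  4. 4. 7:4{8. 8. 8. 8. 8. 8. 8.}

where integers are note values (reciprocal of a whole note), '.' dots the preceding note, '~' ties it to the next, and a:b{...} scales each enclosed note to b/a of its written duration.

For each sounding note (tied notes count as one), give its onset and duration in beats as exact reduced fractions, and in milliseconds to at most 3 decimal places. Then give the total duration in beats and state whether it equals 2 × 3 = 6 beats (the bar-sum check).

1) 0.0ms=0b +743.802ms=3/2b
2) 743.802ms=3/2b +743.802ms=3/2b
3) 1487.603ms=3b +212.515ms=3/7b
4) 1700.118ms=24/7b +212.515ms=3/7b
5) 1912.633ms=27/7b +212.515ms=3/7b
6) 2125.148ms=30/7b +212.515ms=3/7b
7) 2337.662ms=33/7b +212.515ms=3/7b
8) 2550.177ms=36/7b +212.515ms=3/7b
9) 2762.692ms=39/7b +212.515ms=3/7b
Σ=6b of 6 (121bpm 3/4) — PASS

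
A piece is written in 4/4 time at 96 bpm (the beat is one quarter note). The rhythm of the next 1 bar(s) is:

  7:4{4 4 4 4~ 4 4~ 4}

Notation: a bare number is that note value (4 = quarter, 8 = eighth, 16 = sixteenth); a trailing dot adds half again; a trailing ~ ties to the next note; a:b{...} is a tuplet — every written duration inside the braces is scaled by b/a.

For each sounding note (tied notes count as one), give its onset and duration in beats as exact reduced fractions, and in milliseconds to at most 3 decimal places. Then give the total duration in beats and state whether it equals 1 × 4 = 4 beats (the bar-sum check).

1) 0.0ms=0b +357.143ms=4/7b
2) 357.143ms=4/7b +357.143ms=4/7b
3) 714.286ms=8/7b +357.143ms=4/7b
4) 1071.429ms=12/7b +714.286ms=8/7b
5) 1785.714ms=20/7b +714.286ms=8/7b
Σ=4b of 4 (96bpm 4/4) — PASS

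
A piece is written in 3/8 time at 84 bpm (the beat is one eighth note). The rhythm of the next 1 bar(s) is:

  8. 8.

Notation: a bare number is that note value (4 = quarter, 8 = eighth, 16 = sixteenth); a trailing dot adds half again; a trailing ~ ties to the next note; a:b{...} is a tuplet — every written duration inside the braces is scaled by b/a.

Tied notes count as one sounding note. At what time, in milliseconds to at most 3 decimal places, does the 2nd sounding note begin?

note 2 onset = 3/2b = 1071.429ms

1. 0.0ms @ 0 + 1071.429ms (3/2)
2. 1071.429ms @ 3/2 + 1071.429ms (3/2)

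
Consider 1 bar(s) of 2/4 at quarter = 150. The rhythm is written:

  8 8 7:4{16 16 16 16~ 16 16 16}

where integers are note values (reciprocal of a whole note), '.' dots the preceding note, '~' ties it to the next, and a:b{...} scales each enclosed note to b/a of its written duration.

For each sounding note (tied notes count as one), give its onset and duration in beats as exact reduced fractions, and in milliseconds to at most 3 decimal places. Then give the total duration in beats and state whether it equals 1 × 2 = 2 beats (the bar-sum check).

1) 0.0ms=0b +200.0ms=1/2b
2) 200.0ms=1/2b +200.0ms=1/2b
3) 400.0ms=1b +57.143ms=1/7b
4) 457.143ms=8/7b +57.143ms=1/7b
5) 514.286ms=9/7b +57.143ms=1/7b
6) 571.429ms=10/7b +114.286ms=2/7b
7) 685.714ms=12/7b +57.143ms=1/7b
8) 742.857ms=13/7b +57.143ms=1/7b
Σ=2b of 2 (150bpm 2/4) — PASS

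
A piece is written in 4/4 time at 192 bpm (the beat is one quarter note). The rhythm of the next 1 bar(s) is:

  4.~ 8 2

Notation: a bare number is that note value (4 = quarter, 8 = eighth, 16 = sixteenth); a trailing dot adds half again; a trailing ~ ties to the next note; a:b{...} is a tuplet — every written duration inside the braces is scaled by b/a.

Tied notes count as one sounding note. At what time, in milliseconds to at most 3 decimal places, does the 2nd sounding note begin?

note 2 onset = 2b = 625.0ms

1. 0.0ms @ 0 + 625.0ms (2)
2. 625.0ms @ 2 + 625.0ms (2)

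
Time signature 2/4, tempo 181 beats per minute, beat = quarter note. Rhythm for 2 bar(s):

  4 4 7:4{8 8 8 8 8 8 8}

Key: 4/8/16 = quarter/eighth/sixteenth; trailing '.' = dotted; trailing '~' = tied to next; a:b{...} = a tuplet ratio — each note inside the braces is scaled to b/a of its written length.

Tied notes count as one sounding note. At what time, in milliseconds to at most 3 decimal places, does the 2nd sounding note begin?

1. 0.0ms @ 0 + 331.492ms (1)
2. 331.492ms @ 1 + 331.492ms (1)
3. 662.983ms @ 2 + 94.712ms (2/7)
4. 757.695ms @ 16/7 + 94.712ms (2/7)
5. 852.407ms @ 18/7 + 94.712ms (2/7)
6. 947.119ms @ 20/7 + 94.712ms (2/7)
7. 1041.831ms @ 22/7 + 94.712ms (2/7)
8. 1136.543ms @ 24/7 + 94.712ms (2/7)
9. 1231.255ms @ 26/7 + 94.712ms (2/7)

note 2 onset = 1b = 331.492ms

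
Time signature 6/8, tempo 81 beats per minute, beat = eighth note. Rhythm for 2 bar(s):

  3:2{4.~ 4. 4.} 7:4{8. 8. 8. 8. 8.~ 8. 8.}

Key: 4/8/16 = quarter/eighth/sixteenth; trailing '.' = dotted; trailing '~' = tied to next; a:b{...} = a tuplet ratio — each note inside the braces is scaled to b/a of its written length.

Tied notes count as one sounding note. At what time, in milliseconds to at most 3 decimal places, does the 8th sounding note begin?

1. 0.0ms @ 0 + 2962.963ms (4)
2. 2962.963ms @ 4 + 1481.481ms (2)
3. 4444.444ms @ 6 + 634.921ms (6/7)
4. 5079.365ms @ 48/7 + 634.921ms (6/7)
5. 5714.286ms @ 54/7 + 634.921ms (6/7)
6. 6349.206ms @ 60/7 + 634.921ms (6/7)
7. 6984.127ms @ 66/7 + 1269.841ms (12/7)
8. 8253.968ms @ 78/7 + 634.921ms (6/7)

note 8 onset = 78/7b = 8253.968ms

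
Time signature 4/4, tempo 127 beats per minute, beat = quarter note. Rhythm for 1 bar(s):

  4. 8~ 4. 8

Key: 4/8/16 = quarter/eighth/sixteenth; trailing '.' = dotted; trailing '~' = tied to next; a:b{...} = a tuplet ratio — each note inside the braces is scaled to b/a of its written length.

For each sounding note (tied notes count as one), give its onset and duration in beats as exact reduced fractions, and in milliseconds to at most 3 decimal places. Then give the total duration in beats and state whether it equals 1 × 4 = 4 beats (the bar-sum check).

1) 0.0ms=0b +708.661ms=3/2b
2) 708.661ms=3/2b +944.882ms=2b
3) 1653.543ms=7/2b +236.22ms=1/2b
Σ=4b of 4 (127bpm 4/4) — PASS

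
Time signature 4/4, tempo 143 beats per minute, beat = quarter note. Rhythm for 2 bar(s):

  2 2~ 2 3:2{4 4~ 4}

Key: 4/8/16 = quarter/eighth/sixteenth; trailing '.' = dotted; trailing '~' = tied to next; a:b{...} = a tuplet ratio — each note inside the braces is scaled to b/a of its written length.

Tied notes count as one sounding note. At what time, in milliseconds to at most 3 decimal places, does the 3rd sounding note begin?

note 3 onset = 6b = 2517.483ms

1. 0.0ms @ 0 + 839.161ms (2)
2. 839.161ms @ 2 + 1678.322ms (4)
3. 2517.483ms @ 6 + 279.72ms (2/3)
4. 2797.203ms @ 20/3 + 559.441ms (4/3)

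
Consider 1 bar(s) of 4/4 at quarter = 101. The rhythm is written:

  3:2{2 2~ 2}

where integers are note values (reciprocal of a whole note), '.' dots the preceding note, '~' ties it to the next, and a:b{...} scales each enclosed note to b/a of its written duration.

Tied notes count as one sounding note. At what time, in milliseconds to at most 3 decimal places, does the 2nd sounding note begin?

note 2 onset = 4/3b = 792.079ms

1. 0.0ms @ 0 + 792.079ms (4/3)
2. 792.079ms @ 4/3 + 1584.158ms (8/3)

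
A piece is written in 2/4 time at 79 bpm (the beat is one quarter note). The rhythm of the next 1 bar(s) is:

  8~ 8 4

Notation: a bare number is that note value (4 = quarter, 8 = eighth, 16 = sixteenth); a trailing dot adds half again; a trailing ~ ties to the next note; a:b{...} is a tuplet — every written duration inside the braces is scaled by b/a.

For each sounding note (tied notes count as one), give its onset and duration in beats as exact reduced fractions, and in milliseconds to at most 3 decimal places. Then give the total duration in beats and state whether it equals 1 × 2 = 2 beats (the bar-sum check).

1) 0.0ms=0b +759.494ms=1b
2) 759.494ms=1b +759.494ms=1b
Σ=2b of 2 (79bpm 2/4) — PASS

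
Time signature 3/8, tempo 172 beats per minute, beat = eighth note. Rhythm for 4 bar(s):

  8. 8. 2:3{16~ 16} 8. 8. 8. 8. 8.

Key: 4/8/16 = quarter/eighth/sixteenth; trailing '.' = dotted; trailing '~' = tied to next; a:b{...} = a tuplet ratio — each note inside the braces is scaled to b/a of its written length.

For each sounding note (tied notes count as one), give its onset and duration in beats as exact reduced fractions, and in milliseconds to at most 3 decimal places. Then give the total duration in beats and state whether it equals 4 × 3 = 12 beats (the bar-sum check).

1) 0.0ms=0b +523.256ms=3/2b
2) 523.256ms=3/2b +523.256ms=3/2b
3) 1046.512ms=3b +523.256ms=3/2b
4) 1569.767ms=9/2b +523.256ms=3/2b
5) 2093.023ms=6b +523.256ms=3/2b
6) 2616.279ms=15/2b +523.256ms=3/2b
7) 3139.535ms=9b +523.256ms=3/2b
8) 3662.791ms=21/2b +523.256ms=3/2b
Σ=12b of 12 (172bpm 3/8) — PASS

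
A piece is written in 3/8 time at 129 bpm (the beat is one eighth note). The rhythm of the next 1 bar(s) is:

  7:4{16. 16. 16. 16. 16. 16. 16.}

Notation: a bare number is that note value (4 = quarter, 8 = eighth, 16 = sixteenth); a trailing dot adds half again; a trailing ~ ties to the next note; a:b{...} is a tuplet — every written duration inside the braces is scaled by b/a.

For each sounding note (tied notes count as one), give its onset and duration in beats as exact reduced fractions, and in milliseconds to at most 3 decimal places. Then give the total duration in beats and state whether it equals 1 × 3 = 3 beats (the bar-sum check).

1) 0.0ms=0b +199.336ms=3/7b
2) 199.336ms=3/7b +199.336ms=3/7b
3) 398.671ms=6/7b +199.336ms=3/7b
4) 598.007ms=9/7b +199.336ms=3/7b
5) 797.342ms=12/7b +199.336ms=3/7b
6) 996.678ms=15/7b +199.336ms=3/7b
7) 1196.013ms=18/7b +199.336ms=3/7b
Σ=3b of 3 (129bpm 3/8) — PASS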